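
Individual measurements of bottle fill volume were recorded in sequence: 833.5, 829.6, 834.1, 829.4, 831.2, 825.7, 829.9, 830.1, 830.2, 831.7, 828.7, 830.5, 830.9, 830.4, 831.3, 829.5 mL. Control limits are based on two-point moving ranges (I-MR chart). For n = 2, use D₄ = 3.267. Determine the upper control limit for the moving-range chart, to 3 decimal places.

7.579

Moving ranges: 3.9, 4.5, 4.7, 1.8, 5.5, 4.2, 0.2, 0.1, 1.5, 3.0, 1.8, 0.4, 0.5, 0.9, 1.8; M̄R̄ = 34.8000 / 15 = 2.3200
UCL_MR = D₄·M̄R̄ = 3.267 × 2.3200 = 7.5794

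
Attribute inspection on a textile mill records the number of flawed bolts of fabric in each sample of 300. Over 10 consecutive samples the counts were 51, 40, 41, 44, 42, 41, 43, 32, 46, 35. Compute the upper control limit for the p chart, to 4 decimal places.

0.1981

p̄ = Σdᵢ / (k·n) = 415 / (10 × 300) = 0.13833
UCL = p̄ + 3·√(p̄(1−p̄)/n) = 0.13833 + 3 × √(0.13833×0.86167/300) = 0.13833 + 3 × 0.01993 = 0.19813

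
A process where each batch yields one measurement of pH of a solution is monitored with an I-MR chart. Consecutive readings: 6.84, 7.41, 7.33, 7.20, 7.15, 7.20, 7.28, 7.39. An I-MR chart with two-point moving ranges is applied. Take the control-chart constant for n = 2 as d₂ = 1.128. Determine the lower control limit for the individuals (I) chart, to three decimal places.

X̄ = (6.84 + 7.41 + 7.33 + 7.20 + 7.15 + 7.20 + 7.28 + 7.39) / 8 = 7.2250
Moving ranges: 0.57, 0.08, 0.13, 0.05, 0.05, 0.08, 0.11; M̄R̄ = 1.0700 / 7 = 0.1529
LCL = X̄ − 3·M̄R̄/d₂ = 7.2250 − 3 × 0.1529 / 1.128 = 6.8185

6.818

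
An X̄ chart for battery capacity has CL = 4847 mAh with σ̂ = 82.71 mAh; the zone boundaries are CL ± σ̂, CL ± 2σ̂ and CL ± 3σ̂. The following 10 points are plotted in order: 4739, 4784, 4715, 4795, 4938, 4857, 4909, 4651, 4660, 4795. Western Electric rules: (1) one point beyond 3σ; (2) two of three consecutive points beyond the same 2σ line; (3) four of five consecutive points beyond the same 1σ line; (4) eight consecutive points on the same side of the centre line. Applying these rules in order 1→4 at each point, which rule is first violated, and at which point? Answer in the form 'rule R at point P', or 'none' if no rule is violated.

rule 2 at point 9

Zone of each point (C = within 1σ̂, B = 1σ̂–2σ̂, A = 2σ̂–3σ̂, * = beyond 3σ̂; sign = side of CL): 1:-B, 2:-C, 3:-B, 4:-C, 5:+B, 6:+C, 7:+C, 8:-A, 9:-A, 10:-C
Rule 2 (two of three consecutive points beyond the same 2σ limit) is satisfied at point 9.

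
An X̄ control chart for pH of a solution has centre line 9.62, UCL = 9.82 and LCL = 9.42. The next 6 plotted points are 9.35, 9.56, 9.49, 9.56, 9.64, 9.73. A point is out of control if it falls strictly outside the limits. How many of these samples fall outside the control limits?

Compare each point to [9.42, 9.82]: sample 1 = 9.35 < LCL.

1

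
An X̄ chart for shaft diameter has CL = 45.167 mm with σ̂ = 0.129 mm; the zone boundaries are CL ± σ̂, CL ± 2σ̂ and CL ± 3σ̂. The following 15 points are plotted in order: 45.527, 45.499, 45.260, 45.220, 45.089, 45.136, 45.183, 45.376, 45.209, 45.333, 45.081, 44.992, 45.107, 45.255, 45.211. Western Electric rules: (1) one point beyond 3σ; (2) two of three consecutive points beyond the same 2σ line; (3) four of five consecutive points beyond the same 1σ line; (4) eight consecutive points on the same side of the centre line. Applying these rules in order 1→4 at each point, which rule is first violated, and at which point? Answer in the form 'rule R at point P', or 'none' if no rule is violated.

rule 2 at point 2

Zone of each point (C = within 1σ̂, B = 1σ̂–2σ̂, A = 2σ̂–3σ̂, * = beyond 3σ̂; sign = side of CL): 1:+A, 2:+A, 3:+C, 4:+C, 5:-C, 6:-C, 7:+C, 8:+B, 9:+C, 10:+B, 11:-C, 12:-B, 13:-C, 14:+C, 15:+C
Rule 2 (two of three consecutive points beyond the same 2σ limit) is satisfied at point 2.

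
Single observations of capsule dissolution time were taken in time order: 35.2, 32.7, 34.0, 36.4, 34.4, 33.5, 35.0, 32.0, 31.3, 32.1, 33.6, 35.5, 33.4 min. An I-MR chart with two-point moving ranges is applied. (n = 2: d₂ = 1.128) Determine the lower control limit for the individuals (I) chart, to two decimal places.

X̄ = (35.2 + 32.7 + 34.0 + 36.4 + 34.4 + 33.5 + 35.0 + 32.0 + 31.3 + 32.1 + 33.6 + 35.5 + 33.4) / 13 = 33.7769
Moving ranges: 2.5, 1.3, 2.4, 2.0, 0.9, 1.5, 3.0, 0.7, 0.8, 1.5, 1.9, 2.1; M̄R̄ = 20.6000 / 12 = 1.7167
LCL = X̄ − 3·M̄R̄/d₂ = 33.7769 − 3 × 1.7167 / 1.128 = 29.2113

29.21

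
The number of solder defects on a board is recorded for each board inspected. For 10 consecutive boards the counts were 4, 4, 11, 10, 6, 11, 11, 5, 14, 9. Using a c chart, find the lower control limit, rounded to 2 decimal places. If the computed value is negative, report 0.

c̄ = (4 + 4 + 11 + 10 + 6 + 11 + 11 + 5 + 14 + 9) / 10 = 85 / 10 = 8.5000
LCL = c̄ − 3√c̄ = 8.5000 − 3 × 2.9155 = -0.2464 → 0 (cannot be negative)

0.00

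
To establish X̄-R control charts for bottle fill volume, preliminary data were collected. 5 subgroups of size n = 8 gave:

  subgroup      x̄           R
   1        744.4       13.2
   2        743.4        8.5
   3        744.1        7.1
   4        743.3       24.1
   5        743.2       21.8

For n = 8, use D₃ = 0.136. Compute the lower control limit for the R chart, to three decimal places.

R̄ = (13.2 + 8.5 + 7.1 + 24.1 + 21.8) / 5 = 74.7000 / 5 = 14.9400
LCL_R = D₃·R̄ = 0.136 × 14.9400 = 2.0318

2.032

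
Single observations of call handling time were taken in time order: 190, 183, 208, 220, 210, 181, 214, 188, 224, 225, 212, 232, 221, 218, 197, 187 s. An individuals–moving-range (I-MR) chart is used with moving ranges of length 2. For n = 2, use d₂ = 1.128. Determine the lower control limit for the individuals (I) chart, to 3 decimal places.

X̄ = (190 + 183 + 208 + 220 + 210 + 181 + 214 + 188 + 224 + 225 + 212 + 232 + 221 + 218 + 197 + 187) / 16 = 206.8750
Moving ranges: 7, 25, 12, 10, 29, 33, 26, 36, 1, 13, 20, 11, 3, 21, 10; M̄R̄ = 257.0000 / 15 = 17.1333
LCL = X̄ − 3·M̄R̄/d₂ = 206.8750 − 3 × 17.1333 / 1.128 = 161.3076

161.308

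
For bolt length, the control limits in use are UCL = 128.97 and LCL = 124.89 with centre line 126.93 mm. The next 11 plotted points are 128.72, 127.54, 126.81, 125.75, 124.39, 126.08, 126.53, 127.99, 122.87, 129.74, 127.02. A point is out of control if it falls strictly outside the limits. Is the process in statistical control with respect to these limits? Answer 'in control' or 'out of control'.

out of control

Compare each point to [124.89, 128.97]: sample 5 = 124.39 < LCL; sample 9 = 122.87 < LCL; sample 10 = 129.74 > UCL.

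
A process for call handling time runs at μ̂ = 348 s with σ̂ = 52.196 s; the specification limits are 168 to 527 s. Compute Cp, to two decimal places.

Cp = (USL − LSL) / (6σ̂) = (527 − 168) / (6 × 52.196) = 359.0000 / 313.1760 = 1.1463

1.15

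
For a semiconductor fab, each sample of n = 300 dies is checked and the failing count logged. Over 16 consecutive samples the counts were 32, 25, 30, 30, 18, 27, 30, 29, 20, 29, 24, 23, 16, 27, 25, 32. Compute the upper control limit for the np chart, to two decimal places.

p̄ = Σdᵢ / (k·n) = 417 / (16 × 300) = 0.08687
UCL = np̄ + 3·√(np̄(1−p̄)) = 26.0625 + 3 × √(26.0625×0.91312) = 26.0625 + 3 × 4.8784 = 40.6976

40.70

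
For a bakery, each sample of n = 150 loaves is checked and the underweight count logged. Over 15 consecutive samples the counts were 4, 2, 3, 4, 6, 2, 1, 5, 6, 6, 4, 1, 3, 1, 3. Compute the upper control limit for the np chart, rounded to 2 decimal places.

p̄ = Σdᵢ / (k·n) = 51 / (15 × 150) = 0.02267
UCL = np̄ + 3·√(np̄(1−p̄)) = 3.4000 + 3 × √(3.4000×0.97733) = 3.4000 + 3 × 1.8229 = 8.8687

8.87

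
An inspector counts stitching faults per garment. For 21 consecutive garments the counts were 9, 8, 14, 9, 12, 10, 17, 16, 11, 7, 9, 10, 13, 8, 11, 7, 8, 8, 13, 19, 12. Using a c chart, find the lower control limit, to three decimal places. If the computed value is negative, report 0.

1.050

c̄ = (9 + 8 + 14 + 9 + 12 + 10 + 17 + 16 + 11 + 7 + 9 + 10 + 13 + 8 + 11 + 7 + 8 + 8 + 13 + 19 + 12) / 21 = 231 / 21 = 11.0000
LCL = c̄ − 3√c̄ = 11.0000 − 3 × 3.3166 = 1.0501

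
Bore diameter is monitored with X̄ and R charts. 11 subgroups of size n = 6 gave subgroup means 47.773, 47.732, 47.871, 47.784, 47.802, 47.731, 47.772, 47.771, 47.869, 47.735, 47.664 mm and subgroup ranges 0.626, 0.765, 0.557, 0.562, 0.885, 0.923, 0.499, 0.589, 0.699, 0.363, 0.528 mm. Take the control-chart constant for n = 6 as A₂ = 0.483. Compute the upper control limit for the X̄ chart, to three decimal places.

X̄̄ = (47.773 + 47.732 + 47.871 + 47.784 + 47.802 + 47.731 + 47.772 + 47.771 + 47.869 + 47.735 + 47.664) / 11 = 525.5040 / 11 = 47.7731
R̄ = (0.626 + 0.765 + 0.557 + 0.562 + 0.885 + 0.923 + 0.499 + 0.589 + 0.699 + 0.363 + 0.528) / 11 = 6.9960 / 11 = 0.6360
UCL = X̄̄ + A₂·R̄ = 47.7731 + 0.483 × 0.6360 = 48.0803

48.080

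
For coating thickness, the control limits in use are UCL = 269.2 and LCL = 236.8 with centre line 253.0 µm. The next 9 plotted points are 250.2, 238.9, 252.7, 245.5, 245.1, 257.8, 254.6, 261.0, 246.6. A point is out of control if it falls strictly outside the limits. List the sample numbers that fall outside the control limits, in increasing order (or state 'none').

none

All 9 points lie within [236.8, 269.2].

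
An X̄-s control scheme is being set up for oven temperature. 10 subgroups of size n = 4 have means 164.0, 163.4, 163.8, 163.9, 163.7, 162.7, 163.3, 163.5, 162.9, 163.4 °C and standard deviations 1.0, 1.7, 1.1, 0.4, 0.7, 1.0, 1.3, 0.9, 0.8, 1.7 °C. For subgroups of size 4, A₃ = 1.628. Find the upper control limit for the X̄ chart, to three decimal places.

165.186

X̄̄ = (164.0 + 163.4 + 163.8 + 163.9 + 163.7 + 162.7 + 163.3 + 163.5 + 162.9 + 163.4) / 10 = 163.4600
s̄ = (1.0 + 1.7 + 1.1 + 0.4 + 0.7 + 1.0 + 1.3 + 0.9 + 0.8 + 1.7) / 10 = 1.0600
UCL = X̄̄ + A₃·s̄ = 163.4600 + 1.628 × 1.0600 = 165.1857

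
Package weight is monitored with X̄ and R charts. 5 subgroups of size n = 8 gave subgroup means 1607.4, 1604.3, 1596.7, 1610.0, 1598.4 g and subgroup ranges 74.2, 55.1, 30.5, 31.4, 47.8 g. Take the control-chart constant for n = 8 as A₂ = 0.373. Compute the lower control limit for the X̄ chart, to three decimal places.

X̄̄ = (1607.4 + 1604.3 + 1596.7 + 1610.0 + 1598.4) / 5 = 8016.8000 / 5 = 1603.3600
R̄ = (74.2 + 55.1 + 30.5 + 31.4 + 47.8) / 5 = 239.0000 / 5 = 47.8000
LCL = X̄̄ − A₂·R̄ = 1603.3600 − 0.373 × 47.8000 = 1585.5306

1585.531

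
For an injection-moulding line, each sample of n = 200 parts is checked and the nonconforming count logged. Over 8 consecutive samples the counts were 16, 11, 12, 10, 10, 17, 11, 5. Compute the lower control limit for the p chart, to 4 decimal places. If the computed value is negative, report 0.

p̄ = Σdᵢ / (k·n) = 92 / (8 × 200) = 0.05750
LCL = p̄ − 3·√(p̄(1−p̄)/n) = 0.05750 − 3 × 0.01646 = 0.00812

0.0081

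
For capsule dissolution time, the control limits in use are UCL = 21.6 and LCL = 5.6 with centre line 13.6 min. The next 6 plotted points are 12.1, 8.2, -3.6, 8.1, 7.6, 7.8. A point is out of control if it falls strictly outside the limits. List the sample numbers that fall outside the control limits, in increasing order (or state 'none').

3

Compare each point to [5.6, 21.6]: sample 3 = -3.6 < LCL.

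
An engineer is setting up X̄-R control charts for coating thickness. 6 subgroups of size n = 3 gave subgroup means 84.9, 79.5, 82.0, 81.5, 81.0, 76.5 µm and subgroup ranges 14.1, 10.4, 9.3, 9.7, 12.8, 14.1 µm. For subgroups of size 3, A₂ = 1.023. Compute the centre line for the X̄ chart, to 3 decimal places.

80.900

X̄̄ = (84.9 + 79.5 + 82.0 + 81.5 + 81.0 + 76.5) / 6 = 485.4000 / 6 = 80.9000
CL = X̄̄ = 80.9000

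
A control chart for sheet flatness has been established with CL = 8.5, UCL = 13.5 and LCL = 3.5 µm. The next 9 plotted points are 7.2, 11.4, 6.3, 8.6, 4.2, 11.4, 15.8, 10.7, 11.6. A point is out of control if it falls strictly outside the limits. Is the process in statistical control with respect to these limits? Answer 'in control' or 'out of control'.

Compare each point to [3.5, 13.5]: sample 7 = 15.8 > UCL.

out of control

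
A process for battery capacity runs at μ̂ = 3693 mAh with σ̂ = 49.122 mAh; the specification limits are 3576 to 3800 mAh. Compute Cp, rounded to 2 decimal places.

Cp = (USL − LSL) / (6σ̂) = (3800 − 3576) / (6 × 49.122) = 224.0000 / 294.7320 = 0.7600

0.76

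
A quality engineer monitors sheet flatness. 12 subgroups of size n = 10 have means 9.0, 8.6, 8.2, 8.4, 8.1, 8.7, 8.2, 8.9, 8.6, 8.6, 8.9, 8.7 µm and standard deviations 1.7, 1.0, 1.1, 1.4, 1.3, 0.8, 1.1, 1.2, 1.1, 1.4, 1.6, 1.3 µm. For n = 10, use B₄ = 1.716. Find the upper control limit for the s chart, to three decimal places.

s̄ = (1.7 + 1.0 + 1.1 + 1.4 + 1.3 + 0.8 + 1.1 + 1.2 + 1.1 + 1.4 + 1.6 + 1.3) / 12 = 1.2500
UCL_s = B₄·s̄ = 1.716 × 1.2500 = 2.1450

2.145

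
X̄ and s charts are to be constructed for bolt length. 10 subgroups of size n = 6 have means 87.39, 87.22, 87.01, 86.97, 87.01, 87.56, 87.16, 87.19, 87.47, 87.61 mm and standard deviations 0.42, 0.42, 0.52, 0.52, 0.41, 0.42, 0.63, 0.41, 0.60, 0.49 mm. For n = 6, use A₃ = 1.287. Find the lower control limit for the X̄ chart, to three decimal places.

86.636

X̄̄ = (87.39 + 87.22 + 87.01 + 86.97 + 87.01 + 87.56 + 87.16 + 87.19 + 87.47 + 87.61) / 10 = 87.2590
s̄ = (0.42 + 0.42 + 0.52 + 0.52 + 0.41 + 0.42 + 0.63 + 0.41 + 0.60 + 0.49) / 10 = 0.4840
LCL = X̄̄ − A₃·s̄ = 87.2590 − 1.287 × 0.4840 = 86.6361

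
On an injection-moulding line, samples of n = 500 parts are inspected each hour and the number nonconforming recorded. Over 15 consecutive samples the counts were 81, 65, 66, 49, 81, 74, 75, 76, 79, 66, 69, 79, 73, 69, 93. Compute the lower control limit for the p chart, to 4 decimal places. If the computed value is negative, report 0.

p̄ = Σdᵢ / (k·n) = 1095 / (15 × 500) = 0.14600
LCL = p̄ − 3·√(p̄(1−p̄)/n) = 0.14600 − 3 × 0.01579 = 0.09863

0.0986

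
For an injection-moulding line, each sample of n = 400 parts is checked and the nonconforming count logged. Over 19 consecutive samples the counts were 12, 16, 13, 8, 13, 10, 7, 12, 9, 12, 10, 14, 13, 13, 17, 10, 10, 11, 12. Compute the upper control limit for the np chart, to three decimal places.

21.788

p̄ = Σdᵢ / (k·n) = 222 / (19 × 400) = 0.02921
UCL = np̄ + 3·√(np̄(1−p̄)) = 11.6842 + 3 × √(11.6842×0.97079) = 11.6842 + 3 × 3.3679 = 21.7880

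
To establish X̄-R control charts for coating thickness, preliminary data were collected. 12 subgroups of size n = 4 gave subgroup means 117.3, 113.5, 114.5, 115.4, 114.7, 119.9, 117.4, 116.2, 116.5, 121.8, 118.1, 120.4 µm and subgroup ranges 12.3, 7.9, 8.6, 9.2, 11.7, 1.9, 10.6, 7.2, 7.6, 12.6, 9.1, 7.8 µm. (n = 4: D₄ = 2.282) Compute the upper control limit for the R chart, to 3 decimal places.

20.253

R̄ = (12.3 + 7.9 + 8.6 + 9.2 + 11.7 + 1.9 + 10.6 + 7.2 + 7.6 + 12.6 + 9.1 + 7.8) / 12 = 106.5000 / 12 = 8.8750
UCL_R = D₄·R̄ = 2.282 × 8.8750 = 20.2527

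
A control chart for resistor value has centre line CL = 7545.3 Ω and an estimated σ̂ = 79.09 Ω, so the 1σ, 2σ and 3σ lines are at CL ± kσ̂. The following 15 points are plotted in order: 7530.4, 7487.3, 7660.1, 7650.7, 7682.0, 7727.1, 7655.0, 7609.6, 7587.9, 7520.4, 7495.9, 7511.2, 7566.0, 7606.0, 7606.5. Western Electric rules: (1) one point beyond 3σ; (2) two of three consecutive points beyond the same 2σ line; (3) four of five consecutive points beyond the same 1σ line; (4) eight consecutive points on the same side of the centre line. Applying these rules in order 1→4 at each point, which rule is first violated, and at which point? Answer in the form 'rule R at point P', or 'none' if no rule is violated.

rule 3 at point 6

Zone of each point (C = within 1σ̂, B = 1σ̂–2σ̂, A = 2σ̂–3σ̂, * = beyond 3σ̂; sign = side of CL): 1:-C, 2:-C, 3:+B, 4:+B, 5:+B, 6:+A, 7:+B, 8:+C, 9:+C, 10:-C, 11:-C, 12:-C, 13:+C, 14:+C, 15:+C
Rule 3 (four of five consecutive points beyond the same 1σ limit) is satisfied at point 6.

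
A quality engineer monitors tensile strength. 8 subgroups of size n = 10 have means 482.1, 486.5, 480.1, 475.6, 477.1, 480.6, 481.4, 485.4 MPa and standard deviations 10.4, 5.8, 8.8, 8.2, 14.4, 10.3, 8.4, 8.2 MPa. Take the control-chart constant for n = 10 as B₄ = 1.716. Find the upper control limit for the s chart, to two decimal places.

15.98

s̄ = (10.4 + 5.8 + 8.8 + 8.2 + 14.4 + 10.3 + 8.4 + 8.2) / 8 = 9.3125
UCL_s = B₄·s̄ = 1.716 × 9.3125 = 15.9802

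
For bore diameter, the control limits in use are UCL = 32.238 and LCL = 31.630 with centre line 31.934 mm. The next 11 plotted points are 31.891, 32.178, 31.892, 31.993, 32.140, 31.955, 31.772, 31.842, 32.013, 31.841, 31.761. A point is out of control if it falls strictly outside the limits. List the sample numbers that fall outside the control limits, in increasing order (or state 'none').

none

All 11 points lie within [31.630, 32.238].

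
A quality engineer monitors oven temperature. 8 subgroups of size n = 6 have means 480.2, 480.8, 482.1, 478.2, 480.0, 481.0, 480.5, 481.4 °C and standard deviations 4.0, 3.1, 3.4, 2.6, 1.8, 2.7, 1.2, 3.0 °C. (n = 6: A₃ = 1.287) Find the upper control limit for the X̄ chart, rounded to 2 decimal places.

484.03

X̄̄ = (480.2 + 480.8 + 482.1 + 478.2 + 480.0 + 481.0 + 480.5 + 481.4) / 8 = 480.5250
s̄ = (4.0 + 3.1 + 3.4 + 2.6 + 1.8 + 2.7 + 1.2 + 3.0) / 8 = 2.7250
UCL = X̄̄ + A₃·s̄ = 480.5250 + 1.287 × 2.7250 = 484.0321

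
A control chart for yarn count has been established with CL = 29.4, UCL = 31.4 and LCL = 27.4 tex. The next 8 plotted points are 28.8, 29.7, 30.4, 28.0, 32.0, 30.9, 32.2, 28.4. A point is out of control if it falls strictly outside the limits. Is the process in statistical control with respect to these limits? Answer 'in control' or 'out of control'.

Compare each point to [27.4, 31.4]: sample 5 = 32.0 > UCL; sample 7 = 32.2 > UCL.

out of control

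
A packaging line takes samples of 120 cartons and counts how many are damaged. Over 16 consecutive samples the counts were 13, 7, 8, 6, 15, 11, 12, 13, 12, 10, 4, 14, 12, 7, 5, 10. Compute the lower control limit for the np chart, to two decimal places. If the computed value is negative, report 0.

p̄ = Σdᵢ / (k·n) = 159 / (16 × 120) = 0.08281
LCL = np̄ − 3·√(np̄(1−p̄)) = 9.9375 − 3 × 3.0190 = 0.8804

0.88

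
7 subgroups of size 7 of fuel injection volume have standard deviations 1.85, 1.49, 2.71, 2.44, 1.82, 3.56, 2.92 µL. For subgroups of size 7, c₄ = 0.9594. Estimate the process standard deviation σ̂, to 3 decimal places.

s̄ = (1.85 + 1.49 + 2.71 + 2.44 + 1.82 + 3.56 + 2.92) / 7 = 2.3986
σ̂ = s̄ / c₄ = 2.3986 / 0.9594 = 2.5001

2.500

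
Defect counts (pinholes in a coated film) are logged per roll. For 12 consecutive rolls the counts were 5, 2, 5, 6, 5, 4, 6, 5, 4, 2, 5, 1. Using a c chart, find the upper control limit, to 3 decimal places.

c̄ = (5 + 2 + 5 + 6 + 5 + 4 + 6 + 5 + 4 + 2 + 5 + 1) / 12 = 50 / 12 = 4.1667
UCL = c̄ + 3√c̄ = 4.1667 + 3 × √4.1667 = 4.1667 + 3 × 2.0412 = 10.2904

10.290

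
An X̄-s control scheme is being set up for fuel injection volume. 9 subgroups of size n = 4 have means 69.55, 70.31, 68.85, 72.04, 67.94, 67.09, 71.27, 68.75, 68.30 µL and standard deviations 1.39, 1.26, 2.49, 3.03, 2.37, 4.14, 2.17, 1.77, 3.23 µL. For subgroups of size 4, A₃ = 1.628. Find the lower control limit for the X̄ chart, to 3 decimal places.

65.392

X̄̄ = (69.55 + 70.31 + 68.85 + 72.04 + 67.94 + 67.09 + 71.27 + 68.75 + 68.30) / 9 = 69.3444
s̄ = (1.39 + 1.26 + 2.49 + 3.03 + 2.37 + 4.14 + 2.17 + 1.77 + 3.23) / 9 = 2.4278
LCL = X̄̄ − A₃·s̄ = 69.3444 − 1.628 × 2.4278 = 65.3920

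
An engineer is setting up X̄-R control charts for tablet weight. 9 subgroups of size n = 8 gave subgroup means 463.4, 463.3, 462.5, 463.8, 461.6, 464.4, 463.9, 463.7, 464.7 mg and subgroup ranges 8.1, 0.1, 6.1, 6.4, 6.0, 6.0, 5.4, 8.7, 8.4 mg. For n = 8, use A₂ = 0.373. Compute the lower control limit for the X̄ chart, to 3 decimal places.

461.190

X̄̄ = (463.4 + 463.3 + 462.5 + 463.8 + 461.6 + 464.4 + 463.9 + 463.7 + 464.7) / 9 = 4171.3000 / 9 = 463.4778
R̄ = (8.1 + 0.1 + 6.1 + 6.4 + 6.0 + 6.0 + 5.4 + 8.7 + 8.4) / 9 = 55.2000 / 9 = 6.1333
LCL = X̄̄ − A₂·R̄ = 463.4778 − 0.373 × 6.1333 = 461.1900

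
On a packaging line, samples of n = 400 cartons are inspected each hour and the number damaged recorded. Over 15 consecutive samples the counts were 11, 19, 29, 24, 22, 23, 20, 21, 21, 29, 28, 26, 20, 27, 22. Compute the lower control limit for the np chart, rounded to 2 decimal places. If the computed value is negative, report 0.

p̄ = Σdᵢ / (k·n) = 342 / (15 × 400) = 0.05700
LCL = np̄ − 3·√(np̄(1−p̄)) = 22.8000 − 3 × 4.6369 = 8.8894

8.89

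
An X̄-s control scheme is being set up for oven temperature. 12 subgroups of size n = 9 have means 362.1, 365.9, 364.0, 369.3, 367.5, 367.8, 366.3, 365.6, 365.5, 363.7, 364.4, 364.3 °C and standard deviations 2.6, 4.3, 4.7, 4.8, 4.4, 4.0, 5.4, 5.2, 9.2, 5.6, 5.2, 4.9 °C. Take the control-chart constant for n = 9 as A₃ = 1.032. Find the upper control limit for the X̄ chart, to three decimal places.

370.719

X̄̄ = (362.1 + 365.9 + 364.0 + 369.3 + 367.5 + 367.8 + 366.3 + 365.6 + 365.5 + 363.7 + 364.4 + 364.3) / 12 = 365.5333
s̄ = (2.6 + 4.3 + 4.7 + 4.8 + 4.4 + 4.0 + 5.4 + 5.2 + 9.2 + 5.6 + 5.2 + 4.9) / 12 = 5.0250
UCL = X̄̄ + A₃·s̄ = 365.5333 + 1.032 × 5.0250 = 370.7191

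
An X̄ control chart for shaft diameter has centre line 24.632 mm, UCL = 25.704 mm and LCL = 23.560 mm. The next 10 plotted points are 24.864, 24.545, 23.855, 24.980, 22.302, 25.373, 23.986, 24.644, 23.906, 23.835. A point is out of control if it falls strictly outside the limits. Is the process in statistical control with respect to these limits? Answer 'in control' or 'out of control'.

Compare each point to [23.560, 25.704]: sample 5 = 22.302 < LCL.

out of control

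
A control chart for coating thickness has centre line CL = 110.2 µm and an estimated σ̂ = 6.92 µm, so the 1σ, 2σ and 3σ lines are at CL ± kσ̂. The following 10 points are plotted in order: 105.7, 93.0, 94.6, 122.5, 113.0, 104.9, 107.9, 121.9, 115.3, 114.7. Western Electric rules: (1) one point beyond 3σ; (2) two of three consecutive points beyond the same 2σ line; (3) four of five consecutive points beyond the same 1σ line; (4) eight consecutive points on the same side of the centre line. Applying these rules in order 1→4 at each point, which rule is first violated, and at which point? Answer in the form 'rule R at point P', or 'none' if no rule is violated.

rule 2 at point 3

Zone of each point (C = within 1σ̂, B = 1σ̂–2σ̂, A = 2σ̂–3σ̂, * = beyond 3σ̂; sign = side of CL): 1:-C, 2:-A, 3:-A, 4:+B, 5:+C, 6:-C, 7:-C, 8:+B, 9:+C, 10:+C
Rule 2 (two of three consecutive points beyond the same 2σ limit) is satisfied at point 3.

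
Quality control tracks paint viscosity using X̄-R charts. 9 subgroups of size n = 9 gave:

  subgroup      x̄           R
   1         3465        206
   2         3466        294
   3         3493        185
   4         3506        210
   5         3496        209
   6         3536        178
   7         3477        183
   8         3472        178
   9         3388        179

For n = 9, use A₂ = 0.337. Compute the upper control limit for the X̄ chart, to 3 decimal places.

3545.890

X̄̄ = (3465 + 3466 + 3493 + 3506 + 3496 + 3536 + 3477 + 3472 + 3388) / 9 = 31299.0000 / 9 = 3477.6667
R̄ = (206 + 294 + 185 + 210 + 209 + 178 + 183 + 178 + 179) / 9 = 1822.0000 / 9 = 202.4444
UCL = X̄̄ + A₂·R̄ = 3477.6667 + 0.337 × 202.4444 = 3545.8904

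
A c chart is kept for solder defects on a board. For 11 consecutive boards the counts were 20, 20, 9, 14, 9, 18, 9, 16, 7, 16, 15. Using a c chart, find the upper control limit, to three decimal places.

25.098

c̄ = (20 + 20 + 9 + 14 + 9 + 18 + 9 + 16 + 7 + 16 + 15) / 11 = 153 / 11 = 13.9091
UCL = c̄ + 3√c̄ = 13.9091 + 3 × √13.9091 = 13.9091 + 3 × 3.7295 = 25.0976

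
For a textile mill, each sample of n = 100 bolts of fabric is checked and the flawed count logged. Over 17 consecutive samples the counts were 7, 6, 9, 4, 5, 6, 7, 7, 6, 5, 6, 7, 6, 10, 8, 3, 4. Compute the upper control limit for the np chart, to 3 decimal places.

13.489

p̄ = Σdᵢ / (k·n) = 106 / (17 × 100) = 0.06235
UCL = np̄ + 3·√(np̄(1−p̄)) = 6.2353 + 3 × √(6.2353×0.93765) = 6.2353 + 3 × 2.4180 = 13.4892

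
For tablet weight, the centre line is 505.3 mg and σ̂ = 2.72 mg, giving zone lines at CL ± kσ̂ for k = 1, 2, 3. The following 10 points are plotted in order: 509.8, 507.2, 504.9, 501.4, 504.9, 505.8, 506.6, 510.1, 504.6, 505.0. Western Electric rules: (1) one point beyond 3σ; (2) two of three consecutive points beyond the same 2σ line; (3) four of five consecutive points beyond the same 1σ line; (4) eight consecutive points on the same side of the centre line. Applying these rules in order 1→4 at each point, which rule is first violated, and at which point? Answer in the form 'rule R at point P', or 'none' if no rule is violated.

Zone of each point (C = within 1σ̂, B = 1σ̂–2σ̂, A = 2σ̂–3σ̂, * = beyond 3σ̂; sign = side of CL): 1:+B, 2:+C, 3:-C, 4:-B, 5:-C, 6:+C, 7:+C, 8:+B, 9:-C, 10:-C
No rule fires across all 10 points.

none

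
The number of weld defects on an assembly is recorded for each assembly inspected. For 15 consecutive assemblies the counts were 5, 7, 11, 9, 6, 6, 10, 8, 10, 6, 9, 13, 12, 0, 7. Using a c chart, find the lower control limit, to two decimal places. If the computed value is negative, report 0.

0.00

c̄ = (5 + 7 + 11 + 9 + 6 + 6 + 10 + 8 + 10 + 6 + 9 + 13 + 12 + 0 + 7) / 15 = 119 / 15 = 7.9333
LCL = c̄ − 3√c̄ = 7.9333 − 3 × 2.8166 = -0.5165 → 0 (cannot be negative)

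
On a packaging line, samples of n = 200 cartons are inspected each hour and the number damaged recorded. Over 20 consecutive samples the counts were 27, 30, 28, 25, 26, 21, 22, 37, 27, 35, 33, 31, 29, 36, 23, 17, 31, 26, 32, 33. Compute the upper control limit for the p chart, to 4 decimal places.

p̄ = Σdᵢ / (k·n) = 569 / (20 × 200) = 0.14225
UCL = p̄ + 3·√(p̄(1−p̄)/n) = 0.14225 + 3 × √(0.14225×0.85775/200) = 0.14225 + 3 × 0.02470 = 0.21635

0.2163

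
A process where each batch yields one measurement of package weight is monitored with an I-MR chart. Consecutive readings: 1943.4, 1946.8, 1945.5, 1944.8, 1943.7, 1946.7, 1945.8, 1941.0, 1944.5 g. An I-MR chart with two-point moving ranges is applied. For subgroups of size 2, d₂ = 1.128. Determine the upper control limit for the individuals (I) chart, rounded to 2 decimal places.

X̄ = (1943.4 + 1946.8 + 1945.5 + 1944.8 + 1943.7 + 1946.7 + 1945.8 + 1941.0 + 1944.5) / 9 = 1944.6889
Moving ranges: 3.4, 1.3, 0.7, 1.1, 3.0, 0.9, 4.8, 3.5; M̄R̄ = 18.7000 / 8 = 2.3375
UCL = X̄ + 3·M̄R̄/d₂ = 1944.6889 + 3 × 2.3375 / 1.128 = 1950.9056

1950.91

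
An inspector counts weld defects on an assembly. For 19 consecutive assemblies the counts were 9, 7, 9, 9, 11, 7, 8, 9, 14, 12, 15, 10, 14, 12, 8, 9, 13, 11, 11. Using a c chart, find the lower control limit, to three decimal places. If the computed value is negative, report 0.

0.737

c̄ = (9 + 7 + 9 + 9 + 11 + 7 + 8 + 9 + 14 + 12 + 15 + 10 + 14 + 12 + 8 + 9 + 13 + 11 + 11) / 19 = 198 / 19 = 10.4211
LCL = c̄ − 3√c̄ = 10.4211 − 3 × 3.2282 = 0.7366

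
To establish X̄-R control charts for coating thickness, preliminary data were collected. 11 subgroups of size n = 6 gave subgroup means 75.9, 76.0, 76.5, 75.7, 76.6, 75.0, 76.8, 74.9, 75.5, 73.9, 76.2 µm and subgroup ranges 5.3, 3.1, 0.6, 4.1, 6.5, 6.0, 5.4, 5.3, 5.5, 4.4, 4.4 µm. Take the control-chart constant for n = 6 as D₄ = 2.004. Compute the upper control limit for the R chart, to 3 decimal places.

R̄ = (5.3 + 3.1 + 0.6 + 4.1 + 6.5 + 6.0 + 5.4 + 5.3 + 5.5 + 4.4 + 4.4) / 11 = 50.6000 / 11 = 4.6000
UCL_R = D₄·R̄ = 2.004 × 4.6000 = 9.2184

9.218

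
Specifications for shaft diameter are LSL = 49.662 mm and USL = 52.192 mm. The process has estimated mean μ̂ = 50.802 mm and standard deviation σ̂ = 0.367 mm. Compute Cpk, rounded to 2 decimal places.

1.04

Cpu = (USL − μ̂) / (3σ̂) = (52.192 − 50.802) / (3 × 0.367) = 1.2625; Cpl = (μ̂ − LSL) / (3σ̂) = (50.802 − 49.662) / (3 × 0.367) = 1.0354; Cpk = min(Cpu, Cpl) = 1.0354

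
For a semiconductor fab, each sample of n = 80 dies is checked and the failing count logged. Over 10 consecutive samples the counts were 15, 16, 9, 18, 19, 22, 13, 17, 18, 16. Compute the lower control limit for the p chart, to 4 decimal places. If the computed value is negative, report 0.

0.0687

p̄ = Σdᵢ / (k·n) = 163 / (10 × 80) = 0.20375
LCL = p̄ − 3·√(p̄(1−p̄)/n) = 0.20375 − 3 × 0.04503 = 0.06865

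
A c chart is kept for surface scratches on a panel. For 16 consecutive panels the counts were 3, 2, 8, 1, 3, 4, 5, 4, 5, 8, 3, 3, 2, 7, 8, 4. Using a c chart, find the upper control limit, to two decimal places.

10.65

c̄ = (3 + 2 + 8 + 1 + 3 + 4 + 5 + 4 + 5 + 8 + 3 + 3 + 2 + 7 + 8 + 4) / 16 = 70 / 16 = 4.3750
UCL = c̄ + 3√c̄ = 4.3750 + 3 × √4.3750 = 4.3750 + 3 × 2.0917 = 10.6500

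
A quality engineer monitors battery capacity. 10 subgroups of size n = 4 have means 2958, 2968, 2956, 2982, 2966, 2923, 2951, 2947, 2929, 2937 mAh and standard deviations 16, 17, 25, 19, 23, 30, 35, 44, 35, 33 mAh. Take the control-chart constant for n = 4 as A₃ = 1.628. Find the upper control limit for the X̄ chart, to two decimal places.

X̄̄ = (2958 + 2968 + 2956 + 2982 + 2966 + 2923 + 2951 + 2947 + 2929 + 2937) / 10 = 2951.7000
s̄ = (16 + 17 + 25 + 19 + 23 + 30 + 35 + 44 + 35 + 33) / 10 = 27.7000
UCL = X̄̄ + A₃·s̄ = 2951.7000 + 1.628 × 27.7000 = 2996.7956

2996.80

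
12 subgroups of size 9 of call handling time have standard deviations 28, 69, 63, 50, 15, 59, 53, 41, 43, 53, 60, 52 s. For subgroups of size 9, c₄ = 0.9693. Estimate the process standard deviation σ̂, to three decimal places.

50.380

s̄ = (28 + 69 + 63 + 50 + 15 + 59 + 53 + 41 + 43 + 53 + 60 + 52) / 12 = 48.8333
σ̂ = s̄ / c₄ = 48.8333 / 0.9693 = 50.3800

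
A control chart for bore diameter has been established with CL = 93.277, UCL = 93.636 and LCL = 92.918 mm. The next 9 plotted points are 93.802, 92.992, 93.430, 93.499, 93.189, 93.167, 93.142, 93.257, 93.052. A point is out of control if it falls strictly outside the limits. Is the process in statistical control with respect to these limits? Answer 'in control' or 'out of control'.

Compare each point to [92.918, 93.636]: sample 1 = 93.802 > UCL.

out of control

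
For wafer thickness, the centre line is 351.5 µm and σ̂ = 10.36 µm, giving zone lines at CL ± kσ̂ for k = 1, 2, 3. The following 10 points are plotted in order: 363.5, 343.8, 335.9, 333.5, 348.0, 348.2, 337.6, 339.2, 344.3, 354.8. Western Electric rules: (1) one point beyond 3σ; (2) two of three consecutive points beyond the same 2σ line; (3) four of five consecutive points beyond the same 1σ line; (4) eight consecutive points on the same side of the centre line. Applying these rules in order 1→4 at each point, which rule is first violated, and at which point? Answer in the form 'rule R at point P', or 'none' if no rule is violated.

Zone of each point (C = within 1σ̂, B = 1σ̂–2σ̂, A = 2σ̂–3σ̂, * = beyond 3σ̂; sign = side of CL): 1:+B, 2:-C, 3:-B, 4:-B, 5:-C, 6:-C, 7:-B, 8:-B, 9:-C, 10:+C
Rule 4 (eight consecutive points on the same side of the centre line) is satisfied at point 9.

rule 4 at point 9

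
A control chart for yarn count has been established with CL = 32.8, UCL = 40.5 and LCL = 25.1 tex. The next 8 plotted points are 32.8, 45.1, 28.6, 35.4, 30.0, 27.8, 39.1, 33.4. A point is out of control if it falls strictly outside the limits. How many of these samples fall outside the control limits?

1

Compare each point to [25.1, 40.5]: sample 2 = 45.1 > UCL.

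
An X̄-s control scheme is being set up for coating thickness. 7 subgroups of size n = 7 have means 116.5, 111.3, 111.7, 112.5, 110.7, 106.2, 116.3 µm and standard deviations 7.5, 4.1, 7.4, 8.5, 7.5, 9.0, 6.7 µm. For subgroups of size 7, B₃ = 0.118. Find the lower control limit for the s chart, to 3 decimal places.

s̄ = (7.5 + 4.1 + 7.4 + 8.5 + 7.5 + 9.0 + 6.7) / 7 = 7.2429
LCL_s = B₃·s̄ = 0.118 × 7.2429 = 0.8547

0.855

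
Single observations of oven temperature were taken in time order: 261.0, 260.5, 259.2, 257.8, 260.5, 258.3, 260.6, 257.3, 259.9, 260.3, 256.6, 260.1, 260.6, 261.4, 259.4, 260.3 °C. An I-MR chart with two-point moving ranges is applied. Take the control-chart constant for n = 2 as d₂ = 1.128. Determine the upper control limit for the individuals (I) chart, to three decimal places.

264.595

X̄ = (261.0 + 260.5 + 259.2 + 257.8 + 260.5 + 258.3 + 260.6 + 257.3 + 259.9 + 260.3 + 256.6 + 260.1 + 260.6 + 261.4 + 259.4 + 260.3) / 16 = 259.6125
Moving ranges: 0.5, 1.3, 1.4, 2.7, 2.2, 2.3, 3.3, 2.6, 0.4, 3.7, 3.5, 0.5, 0.8, 2.0, 0.9; M̄R̄ = 28.1000 / 15 = 1.8733
UCL = X̄ + 3·M̄R̄/d₂ = 259.6125 + 3 × 1.8733 / 1.128 = 264.5948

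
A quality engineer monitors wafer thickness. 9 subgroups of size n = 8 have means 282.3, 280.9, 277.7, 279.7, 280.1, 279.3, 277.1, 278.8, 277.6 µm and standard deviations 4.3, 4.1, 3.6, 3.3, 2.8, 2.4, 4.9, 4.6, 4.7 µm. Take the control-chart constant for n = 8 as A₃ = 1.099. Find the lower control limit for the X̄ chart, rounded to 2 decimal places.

275.04

X̄̄ = (282.3 + 280.9 + 277.7 + 279.7 + 280.1 + 279.3 + 277.1 + 278.8 + 277.6) / 9 = 279.2778
s̄ = (4.3 + 4.1 + 3.6 + 3.3 + 2.8 + 2.4 + 4.9 + 4.6 + 4.7) / 9 = 3.8556
LCL = X̄̄ − A₃·s̄ = 279.2778 − 1.099 × 3.8556 = 275.0405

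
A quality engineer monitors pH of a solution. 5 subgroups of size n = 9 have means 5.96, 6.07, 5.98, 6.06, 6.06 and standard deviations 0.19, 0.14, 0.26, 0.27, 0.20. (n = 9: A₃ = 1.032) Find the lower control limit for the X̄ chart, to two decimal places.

X̄̄ = (5.96 + 6.07 + 5.98 + 6.06 + 6.06) / 5 = 6.0260
s̄ = (0.19 + 0.14 + 0.26 + 0.27 + 0.20) / 5 = 0.2120
LCL = X̄̄ − A₃·s̄ = 6.0260 − 1.032 × 0.2120 = 5.8072

5.81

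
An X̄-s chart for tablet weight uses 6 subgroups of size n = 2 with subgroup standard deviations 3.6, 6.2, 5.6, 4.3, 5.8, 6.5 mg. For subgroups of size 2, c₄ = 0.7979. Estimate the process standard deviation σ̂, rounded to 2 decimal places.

6.68

s̄ = (3.6 + 6.2 + 5.6 + 4.3 + 5.8 + 6.5) / 6 = 5.3333
σ̂ = s̄ / c₄ = 5.3333 / 0.7979 = 6.6842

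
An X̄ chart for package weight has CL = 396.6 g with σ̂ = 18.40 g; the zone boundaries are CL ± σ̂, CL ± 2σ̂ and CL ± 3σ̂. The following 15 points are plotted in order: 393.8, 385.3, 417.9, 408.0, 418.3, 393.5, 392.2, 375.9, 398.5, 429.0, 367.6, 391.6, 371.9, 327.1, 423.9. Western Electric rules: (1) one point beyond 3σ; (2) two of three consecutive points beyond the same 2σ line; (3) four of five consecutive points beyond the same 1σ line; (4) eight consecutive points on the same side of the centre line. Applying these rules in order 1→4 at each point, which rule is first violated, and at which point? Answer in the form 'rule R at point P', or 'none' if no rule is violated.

Zone of each point (C = within 1σ̂, B = 1σ̂–2σ̂, A = 2σ̂–3σ̂, * = beyond 3σ̂; sign = side of CL): 1:-C, 2:-C, 3:+B, 4:+C, 5:+B, 6:-C, 7:-C, 8:-B, 9:+C, 10:+B, 11:-B, 12:-C, 13:-B, 14:-*, 15:+B
Rule 1 (one point beyond the 3σ limits) is satisfied at point 14.

rule 1 at point 14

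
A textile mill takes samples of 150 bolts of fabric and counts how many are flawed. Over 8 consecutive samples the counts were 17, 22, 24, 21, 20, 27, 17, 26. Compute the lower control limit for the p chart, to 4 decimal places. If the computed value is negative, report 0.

p̄ = Σdᵢ / (k·n) = 174 / (8 × 150) = 0.14500
LCL = p̄ − 3·√(p̄(1−p̄)/n) = 0.14500 − 3 × 0.02875 = 0.05875

0.0588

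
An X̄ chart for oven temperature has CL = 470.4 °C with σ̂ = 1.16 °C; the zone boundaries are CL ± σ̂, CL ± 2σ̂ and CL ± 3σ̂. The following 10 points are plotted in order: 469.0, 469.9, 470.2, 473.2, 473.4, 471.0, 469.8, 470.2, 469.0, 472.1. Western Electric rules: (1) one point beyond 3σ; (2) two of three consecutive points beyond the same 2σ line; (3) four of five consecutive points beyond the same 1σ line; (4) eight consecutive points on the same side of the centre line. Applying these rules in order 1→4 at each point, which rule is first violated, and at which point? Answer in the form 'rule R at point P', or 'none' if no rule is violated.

Zone of each point (C = within 1σ̂, B = 1σ̂–2σ̂, A = 2σ̂–3σ̂, * = beyond 3σ̂; sign = side of CL): 1:-B, 2:-C, 3:-C, 4:+A, 5:+A, 6:+C, 7:-C, 8:-C, 9:-B, 10:+B
Rule 2 (two of three consecutive points beyond the same 2σ limit) is satisfied at point 5.

rule 2 at point 5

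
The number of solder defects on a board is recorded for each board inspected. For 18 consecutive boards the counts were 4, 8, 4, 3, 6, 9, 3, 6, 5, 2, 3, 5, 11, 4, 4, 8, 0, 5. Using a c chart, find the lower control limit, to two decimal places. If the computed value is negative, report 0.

c̄ = (4 + 8 + 4 + 3 + 6 + 9 + 3 + 6 + 5 + 2 + 3 + 5 + 11 + 4 + 4 + 8 + 0 + 5) / 18 = 90 / 18 = 5.0000
LCL = c̄ − 3√c̄ = 5.0000 − 3 × 2.2361 = -1.7082 → 0 (cannot be negative)

0.00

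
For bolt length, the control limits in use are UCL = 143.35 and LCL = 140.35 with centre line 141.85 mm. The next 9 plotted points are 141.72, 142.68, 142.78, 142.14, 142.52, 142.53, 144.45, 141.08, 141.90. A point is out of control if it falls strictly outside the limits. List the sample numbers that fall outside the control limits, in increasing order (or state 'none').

Compare each point to [140.35, 143.35]: sample 7 = 144.45 > UCL.

7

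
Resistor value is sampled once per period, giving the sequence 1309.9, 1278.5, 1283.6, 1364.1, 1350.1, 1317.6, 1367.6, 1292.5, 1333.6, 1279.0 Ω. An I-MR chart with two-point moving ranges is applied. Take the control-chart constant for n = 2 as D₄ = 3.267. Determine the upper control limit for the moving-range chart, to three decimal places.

139.501

Moving ranges: 31.4, 5.1, 80.5, 14.0, 32.5, 50.0, 75.1, 41.1, 54.6; M̄R̄ = 384.3000 / 9 = 42.7000
UCL_MR = D₄·M̄R̄ = 3.267 × 42.7000 = 139.5009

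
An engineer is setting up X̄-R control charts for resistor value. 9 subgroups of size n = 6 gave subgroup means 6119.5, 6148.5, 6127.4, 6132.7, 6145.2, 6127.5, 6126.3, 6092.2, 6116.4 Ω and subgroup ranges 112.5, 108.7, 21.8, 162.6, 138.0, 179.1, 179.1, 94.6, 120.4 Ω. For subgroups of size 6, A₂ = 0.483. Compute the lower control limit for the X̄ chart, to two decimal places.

6066.25

X̄̄ = (6119.5 + 6148.5 + 6127.4 + 6132.7 + 6145.2 + 6127.5 + 6126.3 + 6092.2 + 6116.4) / 9 = 55135.7000 / 9 = 6126.1889
R̄ = (112.5 + 108.7 + 21.8 + 162.6 + 138.0 + 179.1 + 179.1 + 94.6 + 120.4) / 9 = 1116.8000 / 9 = 124.0889
LCL = X̄̄ − A₂·R̄ = 6126.1889 − 0.483 × 124.0889 = 6066.2540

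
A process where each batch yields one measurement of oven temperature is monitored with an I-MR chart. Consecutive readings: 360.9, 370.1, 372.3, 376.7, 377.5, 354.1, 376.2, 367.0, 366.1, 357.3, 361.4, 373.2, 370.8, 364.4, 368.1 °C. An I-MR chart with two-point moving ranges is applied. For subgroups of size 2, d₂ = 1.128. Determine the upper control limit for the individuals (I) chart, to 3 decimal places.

388.523

X̄ = (360.9 + 370.1 + 372.3 + 376.7 + 377.5 + 354.1 + 376.2 + 367.0 + 366.1 + 357.3 + 361.4 + 373.2 + 370.8 + 364.4 + 368.1) / 15 = 367.7400
Moving ranges: 9.2, 2.2, 4.4, 0.8, 23.4, 22.1, 9.2, 0.9, 8.8, 4.1, 11.8, 2.4, 6.4, 3.7; M̄R̄ = 109.4000 / 14 = 7.8143
UCL = X̄ + 3·M̄R̄/d₂ = 367.7400 + 3 × 7.8143 / 1.128 = 388.5227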